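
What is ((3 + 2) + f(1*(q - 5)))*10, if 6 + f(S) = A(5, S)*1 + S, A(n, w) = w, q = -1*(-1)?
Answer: -90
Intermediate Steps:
q = 1
f(S) = -6 + 2*S (f(S) = -6 + (S*1 + S) = -6 + (S + S) = -6 + 2*S)
((3 + 2) + f(1*(q - 5)))*10 = ((3 + 2) + (-6 + 2*(1*(1 - 5))))*10 = (5 + (-6 + 2*(1*(-4))))*10 = (5 + (-6 + 2*(-4)))*10 = (5 + (-6 - 8))*10 = (5 - 14)*10 = -9*10 = -90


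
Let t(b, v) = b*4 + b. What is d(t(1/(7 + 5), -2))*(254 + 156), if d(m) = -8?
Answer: -3280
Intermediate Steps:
t(b, v) = 5*b (t(b, v) = 4*b + b = 5*b)
d(t(1/(7 + 5), -2))*(254 + 156) = -8*(254 + 156) = -8*410 = -3280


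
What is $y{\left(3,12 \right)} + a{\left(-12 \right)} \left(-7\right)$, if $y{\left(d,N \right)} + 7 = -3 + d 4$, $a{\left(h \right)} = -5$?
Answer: $37$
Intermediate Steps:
$y{\left(d,N \right)} = -10 + 4 d$ ($y{\left(d,N \right)} = -7 + \left(-3 + d 4\right) = -7 + \left(-3 + 4 d\right) = -10 + 4 d$)
$y{\left(3,12 \right)} + a{\left(-12 \right)} \left(-7\right) = \left(-10 + 4 \cdot 3\right) - -35 = \left(-10 + 12\right) + 35 = 2 + 35 = 37$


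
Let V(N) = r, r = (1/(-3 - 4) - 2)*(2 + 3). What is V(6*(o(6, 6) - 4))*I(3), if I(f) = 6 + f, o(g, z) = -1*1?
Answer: -675/7 ≈ -96.429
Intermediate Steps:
o(g, z) = -1
r = -75/7 (r = (1/(-7) - 2)*5 = (-⅐ - 2)*5 = -15/7*5 = -75/7 ≈ -10.714)
V(N) = -75/7
V(6*(o(6, 6) - 4))*I(3) = -75*(6 + 3)/7 = -75/7*9 = -675/7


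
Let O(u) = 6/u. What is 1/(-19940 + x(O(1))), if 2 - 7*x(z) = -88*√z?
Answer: -162841/3246995270 - 154*√6/4870492905 ≈ -5.0229e-5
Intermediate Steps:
x(z) = 2/7 + 88*√z/7 (x(z) = 2/7 - (-88)*√z/7 = 2/7 + 88*√z/7)
1/(-19940 + x(O(1))) = 1/(-19940 + (2/7 + 88*√(6/1)/7)) = 1/(-19940 + (2/7 + 88*√(6*1)/7)) = 1/(-19940 + (2/7 + 88*√6/7)) = 1/(-139578/7 + 88*√6/7)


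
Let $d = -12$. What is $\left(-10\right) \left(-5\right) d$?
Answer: $-600$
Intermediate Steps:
$\left(-10\right) \left(-5\right) d = \left(-10\right) \left(-5\right) \left(-12\right) = 50 \left(-12\right) = -600$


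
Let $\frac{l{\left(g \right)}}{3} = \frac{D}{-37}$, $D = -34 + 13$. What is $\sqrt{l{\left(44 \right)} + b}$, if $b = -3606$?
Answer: $\frac{i \sqrt{4934283}}{37} \approx 60.036 i$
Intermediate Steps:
$D = -21$
$l{\left(g \right)} = \frac{63}{37}$ ($l{\left(g \right)} = 3 \left(- \frac{21}{-37}\right) = 3 \left(\left(-21\right) \left(- \frac{1}{37}\right)\right) = 3 \cdot \frac{21}{37} = \frac{63}{37}$)
$\sqrt{l{\left(44 \right)} + b} = \sqrt{\frac{63}{37} - 3606} = \sqrt{- \frac{133359}{37}} = \frac{i \sqrt{4934283}}{37}$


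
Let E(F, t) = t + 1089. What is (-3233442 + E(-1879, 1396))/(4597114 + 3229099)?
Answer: -3230957/7826213 ≈ -0.41284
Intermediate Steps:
E(F, t) = 1089 + t
(-3233442 + E(-1879, 1396))/(4597114 + 3229099) = (-3233442 + (1089 + 1396))/(4597114 + 3229099) = (-3233442 + 2485)/7826213 = -3230957*1/7826213 = -3230957/7826213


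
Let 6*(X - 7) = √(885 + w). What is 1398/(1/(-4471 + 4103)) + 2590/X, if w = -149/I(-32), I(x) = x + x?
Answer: -28823260128/56107 - 124320*√56789/56107 ≈ -5.1425e+5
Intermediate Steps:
I(x) = 2*x
w = 149/64 (w = -149/(2*(-32)) = -149/(-64) = -149*(-1/64) = 149/64 ≈ 2.3281)
X = 7 + √56789/48 (X = 7 + √(885 + 149/64)/6 = 7 + √(56789/64)/6 = 7 + (√56789/8)/6 = 7 + √56789/48 ≈ 11.965)
1398/(1/(-4471 + 4103)) + 2590/X = 1398/(1/(-4471 + 4103)) + 2590/(7 + √56789/48) = 1398/(1/(-368)) + 2590/(7 + √56789/48) = 1398/(-1/368) + 2590/(7 + √56789/48) = 1398*(-368) + 2590/(7 + √56789/48) = -514464 + 2590/(7 + √56789/48)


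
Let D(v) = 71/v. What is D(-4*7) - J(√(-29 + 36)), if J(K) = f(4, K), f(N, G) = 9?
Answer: -323/28 ≈ -11.536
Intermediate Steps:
J(K) = 9
D(-4*7) - J(√(-29 + 36)) = 71/((-4*7)) - 1*9 = 71/(-28) - 9 = 71*(-1/28) - 9 = -71/28 - 9 = -323/28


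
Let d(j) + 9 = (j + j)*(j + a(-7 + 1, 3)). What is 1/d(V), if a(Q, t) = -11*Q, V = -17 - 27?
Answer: -1/1945 ≈ -0.00051414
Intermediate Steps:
V = -44
d(j) = -9 + 2*j*(66 + j) (d(j) = -9 + (j + j)*(j - 11*(-7 + 1)) = -9 + (2*j)*(j - 11*(-6)) = -9 + (2*j)*(j + 66) = -9 + (2*j)*(66 + j) = -9 + 2*j*(66 + j))
1/d(V) = 1/(-9 + 2*(-44)² + 132*(-44)) = 1/(-9 + 2*1936 - 5808) = 1/(-9 + 3872 - 5808) = 1/(-1945) = -1/1945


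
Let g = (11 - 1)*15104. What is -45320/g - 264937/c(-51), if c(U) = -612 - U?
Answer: 999766499/2118336 ≈ 471.96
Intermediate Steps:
g = 151040 (g = 10*15104 = 151040)
-45320/g - 264937/c(-51) = -45320/151040 - 264937/(-612 - 1*(-51)) = -45320*1/151040 - 264937/(-612 + 51) = -1133/3776 - 264937/(-561) = -1133/3776 - 264937*(-1/561) = -1133/3776 + 264937/561 = 999766499/2118336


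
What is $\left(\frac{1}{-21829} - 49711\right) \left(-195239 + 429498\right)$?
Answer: $- \frac{254204143907780}{21829} \approx -1.1645 \cdot 10^{10}$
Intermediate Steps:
$\left(\frac{1}{-21829} - 49711\right) \left(-195239 + 429498\right) = \left(- \frac{1}{21829} - 49711\right) 234259 = \left(- \frac{1085141420}{21829}\right) 234259 = - \frac{254204143907780}{21829}$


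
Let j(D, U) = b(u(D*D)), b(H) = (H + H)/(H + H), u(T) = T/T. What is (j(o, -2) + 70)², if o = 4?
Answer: 5041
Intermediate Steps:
u(T) = 1
b(H) = 1 (b(H) = (2*H)/((2*H)) = (2*H)*(1/(2*H)) = 1)
j(D, U) = 1
(j(o, -2) + 70)² = (1 + 70)² = 71² = 5041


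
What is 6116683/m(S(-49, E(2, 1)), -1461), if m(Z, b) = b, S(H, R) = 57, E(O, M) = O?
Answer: -6116683/1461 ≈ -4186.6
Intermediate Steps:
6116683/m(S(-49, E(2, 1)), -1461) = 6116683/(-1461) = 6116683*(-1/1461) = -6116683/1461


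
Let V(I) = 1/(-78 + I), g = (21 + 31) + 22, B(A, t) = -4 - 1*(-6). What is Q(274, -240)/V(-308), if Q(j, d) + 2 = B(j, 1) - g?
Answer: 28564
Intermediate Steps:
B(A, t) = 2 (B(A, t) = -4 + 6 = 2)
g = 74 (g = 52 + 22 = 74)
Q(j, d) = -74 (Q(j, d) = -2 + (2 - 1*74) = -2 + (2 - 74) = -2 - 72 = -74)
Q(274, -240)/V(-308) = -74/(1/(-78 - 308)) = -74/(1/(-386)) = -74/(-1/386) = -74*(-386) = 28564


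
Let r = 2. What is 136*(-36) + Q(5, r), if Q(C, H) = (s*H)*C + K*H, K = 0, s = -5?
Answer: -4946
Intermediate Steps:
Q(C, H) = -5*C*H (Q(C, H) = (-5*H)*C + 0*H = -5*C*H + 0 = -5*C*H)
136*(-36) + Q(5, r) = 136*(-36) - 5*5*2 = -4896 - 50 = -4946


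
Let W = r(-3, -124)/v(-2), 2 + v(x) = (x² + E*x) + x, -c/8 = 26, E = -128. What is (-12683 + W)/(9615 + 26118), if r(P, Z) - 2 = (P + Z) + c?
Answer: -3247181/9147648 ≈ -0.35497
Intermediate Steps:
c = -208 (c = -8*26 = -208)
v(x) = -2 + x² - 127*x (v(x) = -2 + ((x² - 128*x) + x) = -2 + (x² - 127*x) = -2 + x² - 127*x)
r(P, Z) = -206 + P + Z (r(P, Z) = 2 + ((P + Z) - 208) = 2 + (-208 + P + Z) = -206 + P + Z)
W = -333/256 (W = (-206 - 3 - 124)/(-2 + (-2)² - 127*(-2)) = -333/(-2 + 4 + 254) = -333/256 ≈ -1.3008)
(-12683 + W)/(9615 + 26118) = (-12683 - 333/256)/(9615 + 26118) = -3247181/256/35733 = -3247181/256*1/35733 = -3247181/9147648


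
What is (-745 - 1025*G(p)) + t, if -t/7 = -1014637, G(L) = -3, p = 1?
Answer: 7104789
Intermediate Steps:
t = 7102459 (t = -7*(-1014637) = 7102459)
(-745 - 1025*G(p)) + t = (-745 - 1025*(-3)) + 7102459 = (-745 + 3075) + 7102459 = 2330 + 7102459 = 7104789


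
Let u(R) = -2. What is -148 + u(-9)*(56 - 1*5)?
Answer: -250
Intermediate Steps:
-148 + u(-9)*(56 - 1*5) = -148 - 2*(56 - 1*5) = -148 - 2*(56 - 5) = -148 - 2*51 = -148 - 102 = -250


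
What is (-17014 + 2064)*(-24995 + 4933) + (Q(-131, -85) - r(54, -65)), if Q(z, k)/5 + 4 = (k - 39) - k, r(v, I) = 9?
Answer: 299926676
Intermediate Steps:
Q(z, k) = -215 (Q(z, k) = -20 + 5*((k - 39) - k) = -20 + 5*((-39 + k) - k) = -20 + 5*(-39) = -20 - 195 = -215)
(-17014 + 2064)*(-24995 + 4933) + (Q(-131, -85) - r(54, -65)) = (-17014 + 2064)*(-24995 + 4933) + (-215 - 1*9) = -14950*(-20062) + (-215 - 9) = 299926900 - 224 = 299926676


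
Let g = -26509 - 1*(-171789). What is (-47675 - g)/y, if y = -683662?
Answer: 27565/97666 ≈ 0.28224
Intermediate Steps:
g = 145280 (g = -26509 + 171789 = 145280)
(-47675 - g)/y = (-47675 - 1*145280)/(-683662) = (-47675 - 145280)*(-1/683662) = -192955*(-1/683662) = 27565/97666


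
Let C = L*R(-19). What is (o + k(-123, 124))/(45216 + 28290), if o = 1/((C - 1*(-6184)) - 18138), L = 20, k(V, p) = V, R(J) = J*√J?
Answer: (-46740*√19 + 1470343*I)/(147012*(-5977*I + 190*√19)) ≈ -0.0016733 + 1.5478e-10*I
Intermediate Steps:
R(J) = J^(3/2)
C = -380*I*√19 (C = 20*(-19)^(3/2) = 20*(-19*I*√19) = -380*I*√19 ≈ -1656.4*I)
o = 1/(-11954 - 380*I*√19) (o = 1/((-380*I*√19 - 1*(-6184)) - 18138) = 1/((-380*I*√19 + 6184) - 18138) = 1/((6184 - 380*I*√19) - 18138) = 1/(-11954 - 380*I*√19) ≈ -8.2078e-5 + 1.1373e-5*I)
(o + k(-123, 124))/(45216 + 28290) = (I/(2*(-5977*I + 190*√19)) - 123)/(45216 + 28290) = (-123 + I/(2*(-5977*I + 190*√19)))/73506 = (-123 + I/(2*(-5977*I + 190*√19)))*(1/73506) = -41/24502 + I/(147012*(-5977*I + 190*√19))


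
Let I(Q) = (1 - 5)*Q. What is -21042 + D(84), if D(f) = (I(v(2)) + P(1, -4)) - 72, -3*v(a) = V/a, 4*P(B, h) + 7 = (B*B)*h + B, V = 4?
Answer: -126683/6 ≈ -21114.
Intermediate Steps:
P(B, h) = -7/4 + B/4 + h*B²/4 (P(B, h) = -7/4 + ((B*B)*h + B)/4 = -7/4 + (B²*h + B)/4 = -7/4 + (h*B² + B)/4 = -7/4 + (B + h*B²)/4 = -7/4 + (B/4 + h*B²/4) = -7/4 + B/4 + h*B²/4)
v(a) = -4/(3*a)
I(Q) = -4*Q
D(f) = -431/6 (D(f) = (-(-16)/(3*2) + (-7/4 + (¼)*1 + (¼)*(-4)*1²)) - 72 = (-(-16)/(3*2) + (-7/4 + ¼ + (¼)*(-4)*1)) - 72 = (-4*(-⅔) + (-7/4 + ¼ - 1)) - 72 = (8/3 - 5/2) - 72 = ⅙ - 72 = -431/6)
-21042 + D(84) = -21042 - 431/6 = -126683/6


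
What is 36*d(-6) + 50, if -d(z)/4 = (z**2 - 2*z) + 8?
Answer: -8014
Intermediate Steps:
d(z) = -32 - 4*z**2 + 8*z (d(z) = -4*((z**2 - 2*z) + 8) = -4*(8 + z**2 - 2*z) = -32 - 4*z**2 + 8*z)
36*d(-6) + 50 = 36*(-32 - 4*(-6)**2 + 8*(-6)) + 50 = 36*(-32 - 4*36 - 48) + 50 = 36*(-32 - 144 - 48) + 50 = 36*(-224) + 50 = -8064 + 50 = -8014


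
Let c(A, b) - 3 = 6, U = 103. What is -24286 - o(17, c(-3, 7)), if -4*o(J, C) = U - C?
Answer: -48525/2 ≈ -24263.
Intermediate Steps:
c(A, b) = 9 (c(A, b) = 3 + 6 = 9)
o(J, C) = -103/4 + C/4 (o(J, C) = -(103 - C)/4 = -103/4 + C/4)
-24286 - o(17, c(-3, 7)) = -24286 - (-103/4 + (1/4)*9) = -24286 - (-103/4 + 9/4) = -24286 - 1*(-47/2) = -24286 + 47/2 = -48525/2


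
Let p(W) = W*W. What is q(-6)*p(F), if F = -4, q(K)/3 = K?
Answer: -288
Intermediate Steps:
q(K) = 3*K
p(W) = W**2
q(-6)*p(F) = (3*(-6))*(-4)**2 = -18*16 = -288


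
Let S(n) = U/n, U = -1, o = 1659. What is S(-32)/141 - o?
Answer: -7485407/4512 ≈ -1659.0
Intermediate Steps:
S(n) = -1/n
S(-32)/141 - o = -1/(-32)/141 - 1*1659 = -1*(-1/32)*(1/141) - 1659 = (1/32)*(1/141) - 1659 = 1/4512 - 1659 = -7485407/4512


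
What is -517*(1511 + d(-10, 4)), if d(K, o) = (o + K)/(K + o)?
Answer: -781704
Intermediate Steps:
d(K, o) = 1 (d(K, o) = (K + o)/(K + o) = 1)
-517*(1511 + d(-10, 4)) = -517*(1511 + 1) = -517*1512 = -781704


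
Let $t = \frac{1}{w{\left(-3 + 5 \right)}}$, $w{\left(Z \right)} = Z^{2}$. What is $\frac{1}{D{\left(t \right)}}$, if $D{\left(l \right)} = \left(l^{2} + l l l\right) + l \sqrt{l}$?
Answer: $\frac{64}{13} \approx 4.9231$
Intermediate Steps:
$t = \frac{1}{4}$ ($t = \frac{1}{\left(-3 + 5\right)^{2}} = \frac{1}{2^{2}} = \frac{1}{4} \approx 0.25$)
$D{\left(l \right)} = l^{2} + l^{3} + l^{\frac{3}{2}}$ ($D{\left(l \right)} = \left(l^{2} + l^{2} l\right) + l^{\frac{3}{2}} = \left(l^{2} + l^{3}\right) + l^{\frac{3}{2}} = l^{2} + l^{3} + l^{\frac{3}{2}}$)
$\frac{1}{D{\left(t \right)}} = \frac{1}{\left(\frac{1}{4}\right)^{2} + \left(\frac{1}{4}\right)^{3} + \left(\frac{1}{4}\right)^{\frac{3}{2}}} = \frac{1}{\frac{1}{16} + \frac{1}{64} + \frac{1}{8}} = \frac{1}{\frac{13}{64}} = \frac{64}{13}$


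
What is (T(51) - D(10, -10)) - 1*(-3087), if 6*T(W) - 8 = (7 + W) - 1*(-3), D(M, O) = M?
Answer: 6177/2 ≈ 3088.5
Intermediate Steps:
T(W) = 3 + W/6 (T(W) = 4/3 + ((7 + W) - 1*(-3))/6 = 4/3 + ((7 + W) + 3)/6 = 4/3 + (10 + W)/6 = 4/3 + (5/3 + W/6) = 3 + W/6)
(T(51) - D(10, -10)) - 1*(-3087) = ((3 + (⅙)*51) - 1*10) - 1*(-3087) = ((3 + 17/2) - 10) + 3087 = (23/2 - 10) + 3087 = 3/2 + 3087 = 6177/2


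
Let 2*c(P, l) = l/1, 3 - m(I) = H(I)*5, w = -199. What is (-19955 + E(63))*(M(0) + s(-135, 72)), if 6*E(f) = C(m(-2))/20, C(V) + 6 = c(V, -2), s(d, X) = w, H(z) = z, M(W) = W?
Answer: 476526793/120 ≈ 3.9711e+6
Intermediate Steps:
s(d, X) = -199
m(I) = 3 - 5*I (m(I) = 3 - I*5 = 3 - 5*I)
c(P, l) = l/2 (c(P, l) = (l/1)/2 = (l*1)/2 = l/2)
C(V) = -7 (C(V) = -6 + (1/2)*(-2) = -6 - 1 = -7)
E(f) = -7/120 (E(f) = (-7/20)/6 = (-7*1/20)/6 = (1/6)*(-7/20) = -7/120)
(-19955 + E(63))*(M(0) + s(-135, 72)) = (-19955 - 7/120)*(0 - 199) = -2394607/120*(-199) = 476526793/120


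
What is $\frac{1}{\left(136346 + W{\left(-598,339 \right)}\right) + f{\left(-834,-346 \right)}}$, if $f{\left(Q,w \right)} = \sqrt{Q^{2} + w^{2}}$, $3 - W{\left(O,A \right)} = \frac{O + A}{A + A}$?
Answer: $\frac{62677629318}{8545681255610113} - \frac{919368 \sqrt{203818}}{8545681255610113} \approx 7.2859 \cdot 10^{-6}$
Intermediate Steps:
$W{\left(O,A \right)} = 3 - \frac{A + O}{2 A}$ ($W{\left(O,A \right)} = 3 - \frac{O + A}{A + A} = 3 - \frac{A + O}{2 A}$)
$\frac{1}{\left(136346 + W{\left(-598,339 \right)}\right) + f{\left(-834,-346 \right)}} = \frac{1}{\left(136346 + \frac{\left(-1\right) \left(-598\right) + 5 \cdot 339}{2 \cdot 339}\right) + \sqrt{\left(-834\right)^{2} + \left(-346\right)^{2}}} = \frac{1}{\left(136346 + \frac{1}{2} \cdot \frac{1}{339} \left(598 + 1695\right)\right) + \sqrt{695556 + 119716}} = \frac{1}{\left(136346 + \frac{1}{2} \cdot \frac{1}{339} \cdot 2293\right) + \sqrt{815272}} = \frac{1}{\left(136346 + \frac{2293}{678}\right) + 2 \sqrt{203818}} = \frac{1}{\frac{92444881}{678} + 2 \sqrt{203818}}$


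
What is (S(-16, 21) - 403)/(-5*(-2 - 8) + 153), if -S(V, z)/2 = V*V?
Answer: -915/203 ≈ -4.5074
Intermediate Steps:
S(V, z) = -2*V**2 (S(V, z) = -2*V*V = -2*V**2)
(S(-16, 21) - 403)/(-5*(-2 - 8) + 153) = (-2*(-16)**2 - 403)/(-5*(-2 - 8) + 153) = (-2*256 - 403)/(-5*(-10) + 153) = (-512 - 403)/(50 + 153) = -915/203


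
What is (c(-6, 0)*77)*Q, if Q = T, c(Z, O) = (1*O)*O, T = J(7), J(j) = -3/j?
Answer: 0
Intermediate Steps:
T = -3/7 ≈ -0.42857
c(Z, O) = O² (c(Z, O) = O*O = O²)
Q = -3/7 ≈ -0.42857
(c(-6, 0)*77)*Q = (0²*77)*(-3/7) = (0*77)*(-3/7) = 0*(-3/7) = 0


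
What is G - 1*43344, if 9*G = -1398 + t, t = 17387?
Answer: -374107/9 ≈ -41567.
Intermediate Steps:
G = 15989/9 (G = (-1398 + 17387)/9 = (⅑)*15989 = 15989/9 ≈ 1776.6)
G - 1*43344 = 15989/9 - 1*43344 = 15989/9 - 43344 = -374107/9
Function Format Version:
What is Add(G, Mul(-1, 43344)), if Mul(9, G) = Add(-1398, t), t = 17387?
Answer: Rational(-374107, 9) ≈ -41567.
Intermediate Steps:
G = Rational(15989, 9) (G = Mul(Rational(1, 9), Add(-1398, 17387)) = Mul(Rational(1, 9), 15989) = Rational(15989, 9) ≈ 1776.6)
Add(G, Mul(-1, 43344)) = Add(Rational(15989, 9), Mul(-1, 43344)) = Add(Rational(15989, 9), -43344) = Rational(-374107, 9)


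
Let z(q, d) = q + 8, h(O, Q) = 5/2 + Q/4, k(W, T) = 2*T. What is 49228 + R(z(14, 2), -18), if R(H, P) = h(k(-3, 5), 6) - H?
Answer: 49210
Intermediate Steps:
h(O, Q) = 5/2 + Q/4 (h(O, Q) = 5*(1/2) + Q*(1/4) = 5/2 + Q/4)
z(q, d) = 8 + q
R(H, P) = 4 - H (R(H, P) = (5/2 + (1/4)*6) - H = (5/2 + 3/2) - H = 4 - H)
49228 + R(z(14, 2), -18) = 49228 + (4 - (8 + 14)) = 49228 + (4 - 1*22) = 49228 + (4 - 22) = 49228 - 18 = 49210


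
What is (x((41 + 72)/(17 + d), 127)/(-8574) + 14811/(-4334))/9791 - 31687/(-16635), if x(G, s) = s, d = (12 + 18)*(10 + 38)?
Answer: 320182896630132/168120139294085 ≈ 1.9045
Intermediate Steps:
d = 1440 (d = 30*48 = 1440)
(x((41 + 72)/(17 + d), 127)/(-8574) + 14811/(-4334))/9791 - 31687/(-16635) = (127/(-8574) + 14811/(-4334))/9791 - 31687/(-16635) = (127*(-1/8574) + 14811*(-1/4334))*(1/9791) - 31687*(-1/16635) = (-127/8574 - 14811/4334)*(1/9791) + 31687/16635 = -31884983/9289929*1/9791 + 31687/16635 = -31884983/90957694839 + 31687/16635 = 320182896630132/168120139294085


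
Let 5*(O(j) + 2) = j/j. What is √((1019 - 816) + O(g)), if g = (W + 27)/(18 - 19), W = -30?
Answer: √5030/5 ≈ 14.184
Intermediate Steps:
g = 3 (g = (-30 + 27)/(18 - 19) = -3/(-1) = -3*(-1) = 3)
O(j) = -9/5 (O(j) = -2 + (j/j)/5 = -2 + (⅕)*1 = -2 + ⅕ = -9/5)
√((1019 - 816) + O(g)) = √((1019 - 816) - 9/5) = √(203 - 9/5) = √(1006/5) = √5030/5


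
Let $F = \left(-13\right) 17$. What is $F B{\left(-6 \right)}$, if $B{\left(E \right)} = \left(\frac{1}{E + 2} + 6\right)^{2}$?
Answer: $- \frac{116909}{16} \approx -7306.8$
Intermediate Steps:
$F = -221$
$B{\left(E \right)} = \left(6 + \frac{1}{2 + E}\right)^{2}$ ($B{\left(E \right)} = \left(\frac{1}{2 + E} + 6\right)^{2} = \left(6 + \frac{1}{2 + E}\right)^{2}$)
$F B{\left(-6 \right)} = - 221 \frac{\left(13 + 6 \left(-6\right)\right)^{2}}{\left(2 - 6\right)^{2}} = - 221 \frac{\left(13 - 36\right)^{2}}{16} = - 221 \frac{\left(-23\right)^{2}}{16} = - 221 \cdot \frac{1}{16} \cdot 529 = \left(-221\right) \frac{529}{16} = - \frac{116909}{16}$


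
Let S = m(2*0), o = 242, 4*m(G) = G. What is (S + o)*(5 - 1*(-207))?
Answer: 51304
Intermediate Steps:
m(G) = G/4
S = 0 (S = (2*0)/4 = (1/4)*0 = 0)
(S + o)*(5 - 1*(-207)) = (0 + 242)*(5 - 1*(-207)) = 242*(5 + 207) = 242*212 = 51304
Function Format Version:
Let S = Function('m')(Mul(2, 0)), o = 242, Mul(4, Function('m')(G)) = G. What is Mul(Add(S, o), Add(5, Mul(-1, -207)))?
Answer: 51304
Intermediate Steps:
Function('m')(G) = Mul(Rational(1, 4), G)
S = 0 (S = Mul(Rational(1, 4), Mul(2, 0)) = Mul(Rational(1, 4), 0) = 0)
Mul(Add(S, o), Add(5, Mul(-1, -207))) = Mul(Add(0, 242), Add(5, Mul(-1, -207))) = Mul(242, Add(5, 207)) = Mul(242, 212) = 51304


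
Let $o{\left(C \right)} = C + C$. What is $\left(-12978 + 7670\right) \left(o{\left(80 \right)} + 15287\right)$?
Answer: $-81992676$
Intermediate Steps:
$o{\left(C \right)} = 2 C$
$\left(-12978 + 7670\right) \left(o{\left(80 \right)} + 15287\right) = \left(-12978 + 7670\right) \left(2 \cdot 80 + 15287\right) = - 5308 \left(160 + 15287\right) = \left(-5308\right) 15447 = -81992676$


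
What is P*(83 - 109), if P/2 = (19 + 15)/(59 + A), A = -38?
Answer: -1768/21 ≈ -84.190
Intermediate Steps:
P = 68/21 (P = 2*((19 + 15)/(59 - 38)) = 2*(34/21) = 68/21 ≈ 3.2381)
P*(83 - 109) = 68*(83 - 109)/21 = (68/21)*(-26) = -1768/21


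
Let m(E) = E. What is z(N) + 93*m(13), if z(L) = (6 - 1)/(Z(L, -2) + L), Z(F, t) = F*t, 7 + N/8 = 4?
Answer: 29021/24 ≈ 1209.2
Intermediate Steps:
N = -24 (N = -56 + 8*4 = -56 + 32 = -24)
z(L) = -5/L (z(L) = (6 - 1)/(L*(-2) + L) = 5/(-2*L + L) = 5/((-L)) = 5*(-1/L) = -5/L)
z(N) + 93*m(13) = -5/(-24) + 93*13 = -5*(-1/24) + 1209 = 5/24 + 1209 = 29021/24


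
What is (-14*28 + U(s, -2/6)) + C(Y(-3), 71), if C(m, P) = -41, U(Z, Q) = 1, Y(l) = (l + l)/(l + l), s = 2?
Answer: -432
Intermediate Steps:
Y(l) = 1 (Y(l) = (2*l)/((2*l)) = (2*l)*(1/(2*l)) = 1)
(-14*28 + U(s, -2/6)) + C(Y(-3), 71) = (-14*28 + 1) - 41 = (-392 + 1) - 41 = -391 - 41 = -432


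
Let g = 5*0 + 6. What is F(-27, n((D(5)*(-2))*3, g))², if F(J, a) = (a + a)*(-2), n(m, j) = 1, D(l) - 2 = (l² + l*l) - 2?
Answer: 16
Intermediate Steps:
D(l) = 2*l² (D(l) = 2 + ((l² + l*l) - 2) = 2 + ((l² + l²) - 2) = 2 + (2*l² - 2) = 2 + (-2 + 2*l²) = 2*l²)
g = 6 (g = 0 + 6 = 6)
F(J, a) = -4*a (F(J, a) = (2*a)*(-2) = -4*a)
F(-27, n((D(5)*(-2))*3, g))² = (-4*1)² = (-4)² = 16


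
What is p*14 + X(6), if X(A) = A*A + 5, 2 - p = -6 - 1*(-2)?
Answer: 125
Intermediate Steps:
p = 6 (p = 2 - (-6 - 1*(-2)) = 2 - (-6 + 2) = 2 - 1*(-4) = 2 + 4 = 6)
X(A) = 5 + A² (X(A) = A² + 5 = 5 + A²)
p*14 + X(6) = 6*14 + (5 + 6²) = 84 + (5 + 36) = 84 + 41 = 125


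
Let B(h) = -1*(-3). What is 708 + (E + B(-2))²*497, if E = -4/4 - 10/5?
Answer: 708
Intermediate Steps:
B(h) = 3
E = -3 (E = -4*¼ - 10*⅕ = -1 - 2 = -3)
708 + (E + B(-2))²*497 = 708 + (-3 + 3)²*497 = 708 + 0²*497 = 708 + 0*497 = 708 + 0 = 708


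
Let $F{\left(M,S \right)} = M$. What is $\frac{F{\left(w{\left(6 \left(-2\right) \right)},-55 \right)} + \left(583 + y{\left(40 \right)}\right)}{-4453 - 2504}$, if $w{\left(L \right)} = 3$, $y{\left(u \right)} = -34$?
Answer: $- \frac{184}{2319} \approx -0.079345$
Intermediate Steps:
$\frac{F{\left(w{\left(6 \left(-2\right) \right)},-55 \right)} + \left(583 + y{\left(40 \right)}\right)}{-4453 - 2504} = \frac{3 + \left(583 - 34\right)}{-4453 - 2504} = \frac{3 + 549}{-6957} = 552 \left(- \frac{1}{6957}\right) = - \frac{184}{2319}$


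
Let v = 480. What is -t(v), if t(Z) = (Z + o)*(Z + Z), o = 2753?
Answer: -3103680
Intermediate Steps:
t(Z) = 2*Z*(2753 + Z) (t(Z) = (Z + 2753)*(Z + Z) = (2753 + Z)*(2*Z) = 2*Z*(2753 + Z))
-t(v) = -2*480*(2753 + 480) = -2*480*3233 = -1*3103680 = -3103680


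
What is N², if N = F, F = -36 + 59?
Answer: 529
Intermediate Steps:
F = 23
N = 23
N² = 23² = 529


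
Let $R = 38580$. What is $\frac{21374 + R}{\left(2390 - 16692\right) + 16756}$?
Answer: $\frac{29977}{1227} \approx 24.431$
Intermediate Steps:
$\frac{21374 + R}{\left(2390 - 16692\right) + 16756} = \frac{21374 + 38580}{\left(2390 - 16692\right) + 16756} = \frac{59954}{\left(2390 - 16692\right) + 16756} = \frac{59954}{-14302 + 16756} = \frac{59954}{2454} = 59954 \cdot \frac{1}{2454} = \frac{29977}{1227}$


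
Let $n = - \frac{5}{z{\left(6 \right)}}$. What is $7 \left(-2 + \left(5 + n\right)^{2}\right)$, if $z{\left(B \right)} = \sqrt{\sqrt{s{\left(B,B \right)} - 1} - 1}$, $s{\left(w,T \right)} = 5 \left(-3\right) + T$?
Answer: $\frac{7 \left(- 2 i + 23 \sqrt{10} + 50 i \sqrt{-1 + i \sqrt{10}}\right)}{i + \sqrt{10}} \approx 31.515 + 104.73 i$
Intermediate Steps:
$s{\left(w,T \right)} = -15 + T$
$z{\left(B \right)} = \sqrt{-1 + \sqrt{-16 + B}}$ ($z{\left(B \right)} = \sqrt{\sqrt{\left(-15 + B\right) - 1} - 1} = \sqrt{\sqrt{-16 + B} - 1} = \sqrt{-1 + \sqrt{-16 + B}}$)
$n = - \frac{5}{\sqrt{-1 + i \sqrt{10}}}$ ($n = - \frac{5}{\sqrt{-1 + \sqrt{-16 + 6}}} = - \frac{5}{\sqrt{-1 + \sqrt{-10}}} = - \frac{5}{\sqrt{-1 + i \sqrt{10}}} \approx -1.6225 + 2.2148 i$)
$7 \left(-2 + \left(5 + n\right)^{2}\right) = 7 \left(-2 + \left(5 - \frac{5}{\sqrt{-1 + i \sqrt{10}}}\right)^{2}\right) = -14 + 7 \left(5 - \frac{5}{\sqrt{-1 + i \sqrt{10}}}\right)^{2}$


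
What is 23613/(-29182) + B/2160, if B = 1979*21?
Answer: 193628443/10505520 ≈ 18.431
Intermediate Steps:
B = 41559
23613/(-29182) + B/2160 = 23613/(-29182) + 41559/2160 = 23613*(-1/29182) + 41559*(1/2160) = -23613/29182 + 13853/720 = 193628443/10505520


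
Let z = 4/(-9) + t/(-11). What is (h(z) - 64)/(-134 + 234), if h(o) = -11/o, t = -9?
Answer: -3457/3700 ≈ -0.93432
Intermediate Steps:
z = 37/99 (z = 4/(-9) - 9/(-11) = 4*(-1/9) - 9*(-1/11) = -4/9 + 9/11 = 37/99 ≈ 0.37374)
(h(z) - 64)/(-134 + 234) = (-11/37/99 - 64)/(-134 + 234) = (-11*99/37 - 64)/100 = (-1089/37 - 64)*(1/100) = -3457/37*1/100 = -3457/3700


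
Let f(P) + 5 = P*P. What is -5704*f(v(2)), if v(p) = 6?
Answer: -176824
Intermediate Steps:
f(P) = -5 + P² (f(P) = -5 + P*P = -5 + P²)
-5704*f(v(2)) = -5704*(-5 + 6²) = -5704*(-5 + 36) = -5704*31 = -176824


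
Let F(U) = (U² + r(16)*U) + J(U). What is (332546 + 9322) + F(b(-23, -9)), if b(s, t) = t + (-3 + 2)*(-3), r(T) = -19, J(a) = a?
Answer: 342012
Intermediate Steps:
b(s, t) = 3 + t (b(s, t) = t - 1*(-3) = t + 3 = 3 + t)
F(U) = U² - 18*U (F(U) = (U² - 19*U) + U = U² - 18*U)
(332546 + 9322) + F(b(-23, -9)) = (332546 + 9322) + (3 - 9)*(-18 + (3 - 9)) = 341868 - 6*(-18 - 6) = 341868 - 6*(-24) = 341868 + 144 = 342012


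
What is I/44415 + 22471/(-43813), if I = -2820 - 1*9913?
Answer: -222274342/277993485 ≈ -0.79957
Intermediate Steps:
I = -12733 (I = -2820 - 9913 = -12733)
I/44415 + 22471/(-43813) = -12733/44415 + 22471/(-43813) = -12733*1/44415 + 22471*(-1/43813) = -1819/6345 - 22471/43813 = -222274342/277993485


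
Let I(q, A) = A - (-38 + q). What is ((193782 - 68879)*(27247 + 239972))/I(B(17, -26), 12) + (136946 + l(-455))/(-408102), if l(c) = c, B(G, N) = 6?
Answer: 2270166322205935/2992748 ≈ 7.5856e+8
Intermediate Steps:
I(q, A) = 38 + A - q (I(q, A) = A + (38 - q) = 38 + A - q)
((193782 - 68879)*(27247 + 239972))/I(B(17, -26), 12) + (136946 + l(-455))/(-408102) = ((193782 - 68879)*(27247 + 239972))/(38 + 12 - 1*6) + (136946 - 455)/(-408102) = (124903*267219)/(38 + 12 - 6) + 136491*(-1/408102) = 33376454757/44 - 45497/136034 = 2270166322205935/2992748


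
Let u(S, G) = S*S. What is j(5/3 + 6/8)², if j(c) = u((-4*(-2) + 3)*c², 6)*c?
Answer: 6159574602748242841/61917364224 ≈ 9.9481e+7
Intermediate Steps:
u(S, G) = S²
j(c) = 121*c⁵ (j(c) = ((-4*(-2) + 3)*c²)²*c = ((8 + 3)*c²)²*c = (11*c²)²*c = (121*c⁴)*c = 121*c⁵)
j(5/3 + 6/8)² = (121*(5/3 + 6/8)⁵)² = (121*(5*(⅓) + 6*(⅛))⁵)² = (121*(5/3 + ¾)⁵)² = (121*(29/12)⁵)² = (121*(20511149/248832))² = (2481849029/248832)² = 6159574602748242841/61917364224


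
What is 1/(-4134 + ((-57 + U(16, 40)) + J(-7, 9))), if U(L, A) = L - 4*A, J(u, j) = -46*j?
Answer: -1/4749 ≈ -0.00021057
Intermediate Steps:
1/(-4134 + ((-57 + U(16, 40)) + J(-7, 9))) = 1/(-4134 + ((-57 + (16 - 4*40)) - 46*9)) = 1/(-4134 + ((-57 + (16 - 160)) - 414)) = 1/(-4134 + ((-57 - 144) - 414)) = 1/(-4134 + (-201 - 414)) = 1/(-4134 - 615) = 1/(-4749) = -1/4749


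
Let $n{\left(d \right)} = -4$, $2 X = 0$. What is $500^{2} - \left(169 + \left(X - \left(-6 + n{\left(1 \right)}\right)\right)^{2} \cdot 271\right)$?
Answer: $222731$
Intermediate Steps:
$X = 0$ ($X = \frac{1}{2} \cdot 0 = 0$)
$500^{2} - \left(169 + \left(X - \left(-6 + n{\left(1 \right)}\right)\right)^{2} \cdot 271\right) = 500^{2} - \left(169 + \left(0 + \left(6 - -4\right)\right)^{2} \cdot 271\right) = 250000 - \left(169 + \left(0 + \left(6 + 4\right)\right)^{2} \cdot 271\right) = 250000 - \left(169 + \left(0 + 10\right)^{2} \cdot 271\right) = 250000 - \left(169 + 10^{2} \cdot 271\right) = 250000 - \left(169 + 100 \cdot 271\right) = 250000 - \left(169 + 27100\right) = 250000 - 27269 = 222731$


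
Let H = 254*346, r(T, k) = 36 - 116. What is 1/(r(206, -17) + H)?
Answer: 1/87804 ≈ 1.1389e-5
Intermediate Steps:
r(T, k) = -80
H = 87884
1/(r(206, -17) + H) = 1/(-80 + 87884) = 1/87804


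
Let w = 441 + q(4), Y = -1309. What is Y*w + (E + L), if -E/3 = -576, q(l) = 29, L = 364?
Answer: -613138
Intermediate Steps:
E = 1728 (E = -3*(-576) = 1728)
w = 470 (w = 441 + 29 = 470)
Y*w + (E + L) = -1309*470 + (1728 + 364) = -615230 + 2092 = -613138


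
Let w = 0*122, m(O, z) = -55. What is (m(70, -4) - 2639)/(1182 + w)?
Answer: -449/197 ≈ -2.2792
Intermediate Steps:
w = 0
(m(70, -4) - 2639)/(1182 + w) = (-55 - 2639)/(1182 + 0) = -2694/1182 = -2694*1/1182 = -449/197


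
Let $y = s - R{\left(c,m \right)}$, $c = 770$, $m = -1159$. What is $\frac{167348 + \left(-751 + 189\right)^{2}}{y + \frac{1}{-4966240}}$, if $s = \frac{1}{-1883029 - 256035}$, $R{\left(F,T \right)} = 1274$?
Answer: $- \frac{641624930936144640}{1691729503886243} \approx -379.27$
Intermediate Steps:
$s = - \frac{1}{2139064}$ ($s = \frac{1}{-2139064} = - \frac{1}{2139064} \approx -4.6749 \cdot 10^{-7}$)
$y = - \frac{2725167537}{2139064}$ ($y = - \frac{1}{2139064} - 1274 = - \frac{2725167537}{2139064} \approx -1274.0$)
$\frac{167348 + \left(-751 + 189\right)^{2}}{y + \frac{1}{-4966240}} = \frac{167348 + \left(-751 + 189\right)^{2}}{- \frac{2725167537}{2139064} + \frac{1}{-4966240}} = \frac{167348 + \left(-562\right)^{2}}{- \frac{2725167537}{2139064} - \frac{1}{4966240}} = \frac{167348 + 315844}{- \frac{1691729503886243}{1327888149920}} = 483192 \left(- \frac{1327888149920}{1691729503886243}\right) = - \frac{641624930936144640}{1691729503886243}$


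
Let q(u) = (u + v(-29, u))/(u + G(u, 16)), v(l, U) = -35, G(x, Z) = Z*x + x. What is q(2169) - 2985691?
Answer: -58283672944/19521 ≈ -2.9857e+6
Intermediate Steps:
G(x, Z) = x + Z*x
q(u) = (-35 + u)/(18*u) (q(u) = (u - 35)/(u + u*(1 + 16)) = (-35 + u)/(u + u*17) = (-35 + u)/(u + 17*u) = (-35 + u)/((18*u)) = (-35 + u)*(1/(18*u)) = (-35 + u)/(18*u))
q(2169) - 2985691 = (1/18)*(-35 + 2169)/2169 - 2985691 = (1/18)*(1/2169)*2134 - 2985691 = 1067/19521 - 2985691 = -58283672944/19521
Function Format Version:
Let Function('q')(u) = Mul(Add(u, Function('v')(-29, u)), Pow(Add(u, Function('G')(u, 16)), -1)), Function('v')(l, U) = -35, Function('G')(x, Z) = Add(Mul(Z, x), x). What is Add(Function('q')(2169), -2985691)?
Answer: Rational(-58283672944, 19521) ≈ -2.9857e+6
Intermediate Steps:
Function('G')(x, Z) = Add(x, Mul(Z, x))
Function('q')(u) = Mul(Rational(1, 18), Pow(u, -1), Add(-35, u)) (Function('q')(u) = Mul(Add(u, -35), Pow(Add(u, Mul(u, Add(1, 16))), -1)) = Mul(Add(-35, u), Pow(Add(u, Mul(u, 17)), -1)) = Mul(Add(-35, u), Pow(Add(u, Mul(17, u)), -1)) = Mul(Add(-35, u), Pow(Mul(18, u), -1)) = Mul(Add(-35, u), Mul(Rational(1, 18), Pow(u, -1))) = Mul(Rational(1, 18), Pow(u, -1), Add(-35, u)))
Add(Function('q')(2169), -2985691) = Add(Mul(Rational(1, 18), Pow(2169, -1), Add(-35, 2169)), -2985691) = Add(Mul(Rational(1, 18), Rational(1, 2169), 2134), -2985691) = Add(Rational(1067, 19521), -2985691) = Rational(-58283672944, 19521)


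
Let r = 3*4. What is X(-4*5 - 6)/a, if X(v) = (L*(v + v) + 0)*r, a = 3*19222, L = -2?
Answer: 208/9611 ≈ 0.021642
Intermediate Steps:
r = 12
a = 57666
X(v) = -48*v (X(v) = (-2*(v + v) + 0)*12 = (-4*v + 0)*12 = -4*v*12 = -48*v)
X(-4*5 - 6)/a = -48*(-4*5 - 6)/57666 = -48*(-20 - 6)*(1/57666) = -48*(-26)*(1/57666) = 1248*(1/57666) = 208/9611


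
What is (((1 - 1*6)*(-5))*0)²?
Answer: 0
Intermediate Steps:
(((1 - 1*6)*(-5))*0)² = (((1 - 6)*(-5))*0)² = (-5*(-5)*0)² = (25*0)² = 0² = 0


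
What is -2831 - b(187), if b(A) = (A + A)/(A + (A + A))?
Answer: -8495/3 ≈ -2831.7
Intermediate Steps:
b(A) = ⅔ (b(A) = (2*A)/(A + 2*A) = (2*A)/((3*A)) = (2*A)*(1/(3*A)) = ⅔)
-2831 - b(187) = -2831 - 1*⅔ = -2831 - ⅔ = -8495/3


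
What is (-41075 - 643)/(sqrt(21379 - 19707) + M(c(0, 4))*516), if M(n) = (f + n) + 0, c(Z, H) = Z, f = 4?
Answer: -10763244/532303 + 20859*sqrt(418)/1064606 ≈ -19.820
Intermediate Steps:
M(n) = 4 + n (M(n) = (4 + n) + 0 = 4 + n)
(-41075 - 643)/(sqrt(21379 - 19707) + M(c(0, 4))*516) = (-41075 - 643)/(sqrt(21379 - 19707) + (4 + 0)*516) = -41718/(sqrt(1672) + 4*516) = -41718/(2*sqrt(418) + 2064) = -41718/(2064 + 2*sqrt(418))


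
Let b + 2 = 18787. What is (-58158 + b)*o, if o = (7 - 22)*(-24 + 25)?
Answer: 590595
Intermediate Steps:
b = 18785 (b = -2 + 18787 = 18785)
o = -15 (o = -15*1 = -15)
(-58158 + b)*o = (-58158 + 18785)*(-15) = -39373*(-15) = 590595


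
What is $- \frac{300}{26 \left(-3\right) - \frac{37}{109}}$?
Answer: $\frac{32700}{8539} \approx 3.8295$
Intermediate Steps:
$- \frac{300}{26 \left(-3\right) - \frac{37}{109}} = - \frac{300}{-78 - \frac{37}{109}} = - \frac{300}{- \frac{8539}{109}} = \left(-300\right) \left(- \frac{109}{8539}\right) = \frac{32700}{8539}$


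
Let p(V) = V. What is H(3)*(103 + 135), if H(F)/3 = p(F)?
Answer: 2142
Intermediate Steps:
H(F) = 3*F
H(3)*(103 + 135) = (3*3)*(103 + 135) = 9*238 = 2142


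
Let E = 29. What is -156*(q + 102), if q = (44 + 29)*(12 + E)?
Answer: -482820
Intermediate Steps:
q = 2993 (q = (44 + 29)*(12 + 29) = 73*41 = 2993)
-156*(q + 102) = -156*(2993 + 102) = -156*3095 = -482820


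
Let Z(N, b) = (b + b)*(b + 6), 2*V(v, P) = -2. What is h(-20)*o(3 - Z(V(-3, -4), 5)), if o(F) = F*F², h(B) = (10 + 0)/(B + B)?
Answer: 1225043/4 ≈ 3.0626e+5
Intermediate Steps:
V(v, P) = -1 (V(v, P) = (½)*(-2) = -1)
h(B) = 5/B (h(B) = 10/((2*B)) = 10*(1/(2*B)) = 5/B)
Z(N, b) = 2*b*(6 + b) (Z(N, b) = (2*b)*(6 + b) = 2*b*(6 + b))
o(F) = F³
h(-20)*o(3 - Z(V(-3, -4), 5)) = (5/(-20))*(3 - 2*5*(6 + 5))³ = (5*(-1/20))*(3 - 2*5*11)³ = -(3 - 1*110)³/4 = -(3 - 110)³/4 = -¼*(-107)³ = -¼*(-1225043) = 1225043/4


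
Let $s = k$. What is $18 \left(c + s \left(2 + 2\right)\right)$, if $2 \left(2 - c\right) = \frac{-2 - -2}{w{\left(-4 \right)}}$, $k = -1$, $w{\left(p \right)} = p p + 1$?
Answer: $-36$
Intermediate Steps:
$w{\left(p \right)} = 1 + p^{2}$ ($w{\left(p \right)} = p^{2} + 1 = 1 + p^{2}$)
$s = -1$
$c = 2$ ($c = 2 - \frac{\left(-2 - -2\right) \frac{1}{1 + \left(-4\right)^{2}}}{2} = 2 - \frac{\left(-2 + 2\right) \frac{1}{1 + 16}}{2} = 2 - \frac{0 \cdot \frac{1}{17}}{2} = 2 - 0 = 2 + 0 = 2$)
$18 \left(c + s \left(2 + 2\right)\right) = 18 \left(2 - \left(2 + 2\right)\right) = 18 \left(2 - 4\right) = 18 \left(-2\right) = -36$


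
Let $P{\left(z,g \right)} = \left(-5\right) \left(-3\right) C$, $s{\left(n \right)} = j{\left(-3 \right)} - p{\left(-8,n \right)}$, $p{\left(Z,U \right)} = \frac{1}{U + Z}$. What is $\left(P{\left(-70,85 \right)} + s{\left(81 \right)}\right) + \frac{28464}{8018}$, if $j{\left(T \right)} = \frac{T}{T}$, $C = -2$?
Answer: $- \frac{7452126}{292657} \approx -25.464$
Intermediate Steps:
$j{\left(T \right)} = 1$
$s{\left(n \right)} = 1 - \frac{1}{-8 + n}$ ($s{\left(n \right)} = 1 - \frac{1}{n - 8} = 1 - \frac{1}{-8 + n}$)
$P{\left(z,g \right)} = -30$ ($P{\left(z,g \right)} = \left(-5\right) \left(-3\right) \left(-2\right) = 15 \left(-2\right) = -30$)
$\left(P{\left(-70,85 \right)} + s{\left(81 \right)}\right) + \frac{28464}{8018} = \left(-30 + \frac{-9 + 81}{-8 + 81}\right) + \frac{28464}{8018} = \left(-30 + \frac{1}{73} \cdot 72\right) + 28464 \cdot \frac{1}{8018} = \left(-30 + \frac{1}{73} \cdot 72\right) + \frac{14232}{4009} = \left(-30 + \frac{72}{73}\right) + \frac{14232}{4009} = - \frac{2118}{73} + \frac{14232}{4009} = - \frac{7452126}{292657}$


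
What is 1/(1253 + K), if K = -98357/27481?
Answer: 27481/34335336 ≈ 0.00080037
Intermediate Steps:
K = -98357/27481 (K = -98357*1/27481 = -98357/27481 ≈ -3.5791)
1/(1253 + K) = 1/(1253 - 98357/27481) = 1/(34335336/27481) = 27481/34335336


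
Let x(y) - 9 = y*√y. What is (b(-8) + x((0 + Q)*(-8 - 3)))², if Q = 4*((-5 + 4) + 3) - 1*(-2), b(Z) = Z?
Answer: (1 - 110*I*√110)² ≈ -1.331e+6 - 2307.0*I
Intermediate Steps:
Q = 10 (Q = 4*(-1 + 3) + 2 = 4*2 + 2 = 8 + 2 = 10)
x(y) = 9 + y^(3/2) (x(y) = 9 + y*√y = 9 + y^(3/2))
(b(-8) + x((0 + Q)*(-8 - 3)))² = (-8 + (9 + ((0 + 10)*(-8 - 3))^(3/2)))² = (-8 + (9 + (10*(-11))^(3/2)))² = (-8 + (9 + (-110)^(3/2)))² = (-8 + (9 - 110*I*√110))² = (1 - 110*I*√110)²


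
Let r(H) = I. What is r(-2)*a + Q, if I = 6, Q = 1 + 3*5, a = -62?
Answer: -356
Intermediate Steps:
Q = 16 (Q = 1 + 15 = 16)
r(H) = 6
r(-2)*a + Q = 6*(-62) + 16 = -372 + 16 = -356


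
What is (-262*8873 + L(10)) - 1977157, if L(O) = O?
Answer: -4301873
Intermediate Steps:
(-262*8873 + L(10)) - 1977157 = (-262*8873 + 10) - 1977157 = (-2324726 + 10) - 1977157 = -2324716 - 1977157 = -4301873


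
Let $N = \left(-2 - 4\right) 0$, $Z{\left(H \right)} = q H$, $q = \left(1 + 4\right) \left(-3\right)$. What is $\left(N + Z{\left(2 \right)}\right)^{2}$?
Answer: $900$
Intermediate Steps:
$q = -15$ ($q = 5 \left(-3\right) = -15$)
$Z{\left(H \right)} = - 15 H$
$N = 0$ ($N = \left(-6\right) 0 = 0$)
$\left(N + Z{\left(2 \right)}\right)^{2} = \left(0 - 30\right)^{2} = \left(-30\right)^{2} = 900$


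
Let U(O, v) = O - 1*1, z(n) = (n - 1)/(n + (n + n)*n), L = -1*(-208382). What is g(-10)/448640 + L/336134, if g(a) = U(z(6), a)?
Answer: 3646039249829/5881323152640 ≈ 0.61994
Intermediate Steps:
L = 208382
z(n) = (-1 + n)/(n + 2*n**2) (z(n) = (-1 + n)/(n + (2*n)*n) = (-1 + n)/(n + 2*n**2))
U(O, v) = -1 + O (U(O, v) = O - 1 = -1 + O)
g(a) = -73/78 (g(a) = -1 + (-1 + 6)/(6*(1 + 2*6)) = -1 + (1/6)*5/(1 + 12) = -1 + (1/6)*5/13 = -1 + (1/6)*(1/13)*5 = -1 + 5/78 = -73/78)
g(-10)/448640 + L/336134 = -73/78/448640 + 208382/336134 = -73/78*1/448640 + 208382*(1/336134) = -73/34993920 + 104191/168067 = 3646039249829/5881323152640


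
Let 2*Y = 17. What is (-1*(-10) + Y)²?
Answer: 1369/4 ≈ 342.25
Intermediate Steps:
Y = 17/2 (Y = (½)*17 = 17/2 ≈ 8.5000)
(-1*(-10) + Y)² = (-1*(-10) + 17/2)² = (10 + 17/2)² = (37/2)² = 1369/4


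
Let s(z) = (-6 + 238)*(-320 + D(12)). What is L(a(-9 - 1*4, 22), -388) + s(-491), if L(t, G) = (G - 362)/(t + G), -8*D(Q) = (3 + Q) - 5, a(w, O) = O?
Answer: -4546205/61 ≈ -74528.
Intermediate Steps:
D(Q) = ¼ - Q/8 (D(Q) = -((3 + Q) - 5)/8 = -(-2 + Q)/8 = ¼ - Q/8)
L(t, G) = (-362 + G)/(G + t)
s(z) = -74530 (s(z) = (-6 + 238)*(-320 + (¼ - ⅛*12)) = 232*(-320 + (¼ - 3/2)) = 232*(-320 - 5/4) = 232*(-1285/4) = -74530)
L(a(-9 - 1*4, 22), -388) + s(-491) = (-362 - 388)/(-388 + 22) - 74530 = -750/(-366) - 74530 = -1/366*(-750) - 74530 = 125/61 - 74530 = -4546205/61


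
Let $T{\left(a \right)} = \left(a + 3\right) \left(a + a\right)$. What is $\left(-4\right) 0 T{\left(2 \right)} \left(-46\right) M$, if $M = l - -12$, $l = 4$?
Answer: $0$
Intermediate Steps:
$T{\left(a \right)} = 2 a \left(3 + a\right)$ ($T{\left(a \right)} = \left(3 + a\right) 2 a = 2 a \left(3 + a\right)$)
$M = 16$ ($M = 4 - -12 = 4 + 12 = 16$)
$\left(-4\right) 0 T{\left(2 \right)} \left(-46\right) M = \left(-4\right) 0 \cdot 2 \cdot 2 \left(3 + 2\right) \left(-46\right) 16 = 0 \cdot 2 \cdot 2 \cdot 5 \left(-46\right) 16 = 0 \cdot 20 \left(-46\right) 16 = 0 \left(-46\right) 16 = 0 \cdot 16 = 0$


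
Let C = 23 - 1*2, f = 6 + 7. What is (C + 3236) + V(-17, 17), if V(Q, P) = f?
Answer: 3270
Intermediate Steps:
f = 13
V(Q, P) = 13
C = 21 (C = 23 - 2 = 21)
(C + 3236) + V(-17, 17) = (21 + 3236) + 13 = 3257 + 13 = 3270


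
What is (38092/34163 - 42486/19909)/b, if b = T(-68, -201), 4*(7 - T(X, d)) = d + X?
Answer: -2772302360/202004896599 ≈ -0.013724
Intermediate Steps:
T(X, d) = 7 - X/4 - d/4 (T(X, d) = 7 - (d + X)/4 = 7 - (X + d)/4 = 7 + (-X/4 - d/4) = 7 - X/4 - d/4)
b = 297/4 (b = 7 - 1/4*(-68) - 1/4*(-201) = 7 + 17 + 201/4 = 297/4 ≈ 74.250)
(38092/34163 - 42486/19909)/b = (38092/34163 - 42486/19909)/(297/4) = (38092*(1/34163) - 42486*1/19909)*(4/297) = (38092/34163 - 42486/19909)*(4/297) = -693075590/680151167*4/297 = -2772302360/202004896599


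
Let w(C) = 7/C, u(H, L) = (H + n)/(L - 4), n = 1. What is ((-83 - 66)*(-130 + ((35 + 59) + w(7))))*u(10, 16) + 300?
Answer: 60965/12 ≈ 5080.4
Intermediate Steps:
u(H, L) = (1 + H)/(-4 + L) (u(H, L) = (H + 1)/(L - 4) = (1 + H)/(-4 + L))
((-83 - 66)*(-130 + ((35 + 59) + w(7))))*u(10, 16) + 300 = ((-83 - 66)*(-130 + ((35 + 59) + 7/7)))*((1 + 10)/(-4 + 16)) + 300 = (-149*(-130 + (94 + 7*(⅐))))*(11/12) + 300 = (-149*(-130 + (94 + 1)))*((1/12)*11) + 300 = -149*(-130 + 95)*(11/12) + 300 = -149*(-35)*(11/12) + 300 = 5215*(11/12) + 300 = 57365/12 + 300 = 60965/12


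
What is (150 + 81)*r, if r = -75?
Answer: -17325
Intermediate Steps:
(150 + 81)*r = (150 + 81)*(-75) = 231*(-75) = -17325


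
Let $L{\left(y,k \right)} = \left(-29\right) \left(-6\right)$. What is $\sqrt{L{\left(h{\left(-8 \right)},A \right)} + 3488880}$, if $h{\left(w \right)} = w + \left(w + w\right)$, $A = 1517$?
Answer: $\sqrt{3489054} \approx 1867.9$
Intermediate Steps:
$h{\left(w \right)} = 3 w$ ($h{\left(w \right)} = w + 2 w = 3 w$)
$L{\left(y,k \right)} = 174$
$\sqrt{L{\left(h{\left(-8 \right)},A \right)} + 3488880} = \sqrt{174 + 3488880} = \sqrt{3489054}$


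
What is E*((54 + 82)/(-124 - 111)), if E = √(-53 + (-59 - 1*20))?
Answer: -272*I*√33/235 ≈ -6.649*I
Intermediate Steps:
E = 2*I*√33 (E = √(-53 + (-59 - 20)) = √(-53 - 79) = √(-132) = 2*I*√33 ≈ 11.489*I)
E*((54 + 82)/(-124 - 111)) = (2*I*√33)*((54 + 82)/(-124 - 111)) = (2*I*√33)*(136/(-235)) = (2*I*√33)*(136*(-1/235)) = (2*I*√33)*(-136/235) = -272*I*√33/235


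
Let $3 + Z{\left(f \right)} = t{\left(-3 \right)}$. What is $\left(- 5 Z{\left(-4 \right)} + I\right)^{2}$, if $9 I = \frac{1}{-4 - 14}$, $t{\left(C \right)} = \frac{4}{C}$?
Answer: $\frac{12313081}{26244} \approx 469.18$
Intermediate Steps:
$Z{\left(f \right)} = - \frac{13}{3}$ ($Z{\left(f \right)} = -3 + \frac{4}{-3} = -3 + 4 \left(- \frac{1}{3}\right) = -3 - \frac{4}{3} = - \frac{13}{3}$)
$I = - \frac{1}{162}$ ($I = \frac{1}{9 \left(-4 - 14\right)} = \frac{1}{9 \left(-18\right)} = \frac{1}{9} \left(- \frac{1}{18}\right) = - \frac{1}{162} \approx -0.0061728$)
$\left(- 5 Z{\left(-4 \right)} + I\right)^{2} = \left(\left(-5\right) \left(- \frac{13}{3}\right) - \frac{1}{162}\right)^{2} = \left(\frac{65}{3} - \frac{1}{162}\right)^{2} = \left(\frac{3509}{162}\right)^{2} = \frac{12313081}{26244}$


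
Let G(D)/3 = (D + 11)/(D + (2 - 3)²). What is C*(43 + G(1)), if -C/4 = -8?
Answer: 1952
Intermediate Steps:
C = 32 (C = -4*(-8) = 32)
G(D) = 3*(11 + D)/(1 + D) (G(D) = 3*((D + 11)/(D + (2 - 3)²)) = 3*((11 + D)/(D + (-1)²)) = 3*((11 + D)/(D + 1)) = 3*((11 + D)/(1 + D)) = 3*(11 + D)/(1 + D))
C*(43 + G(1)) = 32*(43 + 3*(11 + 1)/(1 + 1)) = 32*(43 + 3*12/2) = 32*(43 + 3*(½)*12) = 32*(43 + 18) = 32*61 = 1952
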